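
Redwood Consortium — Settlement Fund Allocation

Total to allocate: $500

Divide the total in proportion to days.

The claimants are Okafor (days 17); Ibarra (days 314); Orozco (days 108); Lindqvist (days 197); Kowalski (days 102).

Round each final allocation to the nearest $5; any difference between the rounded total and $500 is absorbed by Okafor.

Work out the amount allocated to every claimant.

Combined days = 738.
Pro-rata amounts: Okafor 17/738 × $500 = 11.52; Ibarra 314/738 × $500 = 212.74; Orozco 108/738 × $500 = 73.17; Lindqvist 197/738 × $500 = 133.47; Kowalski 102/738 × $500 = 69.11.
At nearest $5: Okafor $10; Ibarra $215; Orozco $75; Lindqvist $135; Kowalski $70. Sum = $505.
Difference $500 − $505 = −$5 applied to Okafor: Okafor becomes $5.

Okafor: $5 · Ibarra: $215 · Orozco: $75 · Lindqvist: $135 · Kowalski: $70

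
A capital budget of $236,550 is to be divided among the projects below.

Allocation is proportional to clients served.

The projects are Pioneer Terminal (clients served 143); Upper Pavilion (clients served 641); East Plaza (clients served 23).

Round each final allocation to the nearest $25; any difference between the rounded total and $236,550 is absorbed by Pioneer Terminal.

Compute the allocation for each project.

Pioneer Terminal: $41,900 | Upper Pavilion: $187,900 | East Plaza: $6,750

Sum of clients served: 807.
Raw shares: Pioneer Terminal 143/807 × $236,550 = 41,916.54; Upper Pavilion 641/807 × $236,550 = 187,891.64; East Plaza 23/807 × $236,550 = 6,741.82.
After rounding ($25): Pioneer Terminal $41,925; Upper Pavilion $187,900; East Plaza $6,750. Sum = $236,575.
Difference $236,550 − $236,575 = −$25 applied to Pioneer Terminal: Pioneer Terminal becomes $41,900.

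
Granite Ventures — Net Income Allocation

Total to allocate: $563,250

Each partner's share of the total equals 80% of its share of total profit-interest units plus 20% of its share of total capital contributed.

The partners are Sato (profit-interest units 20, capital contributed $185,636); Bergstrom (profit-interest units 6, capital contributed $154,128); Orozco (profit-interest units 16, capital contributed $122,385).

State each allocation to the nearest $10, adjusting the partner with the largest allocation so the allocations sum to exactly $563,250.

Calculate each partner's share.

Sato: $259,820; Bergstrom: $101,940; Orozco: $201,490

Profit-interest units total 42; capital contributed total 462,149.
Combined weights (80% profit-interest units + 20% capital contributed): Sato 0.4613; Bergstrom 0.1810; Orozco 0.3577.
Unrounded shares: Sato 259,820.68; Bergstrom 101,940.52; Orozco 201,488.80.
After rounding ($10): Sato $259,820; Bergstrom $101,940; Orozco $201,490. Sum = $563,250.
No rounding difference to absorb.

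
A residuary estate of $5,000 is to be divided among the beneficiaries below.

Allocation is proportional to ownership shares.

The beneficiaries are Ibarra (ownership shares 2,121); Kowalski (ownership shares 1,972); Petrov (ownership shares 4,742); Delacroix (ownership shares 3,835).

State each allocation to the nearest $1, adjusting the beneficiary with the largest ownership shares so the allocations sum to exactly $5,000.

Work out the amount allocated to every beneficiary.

Ibarra: $837 · Kowalski: $778 · Petrov: $1,872 · Delacroix: $1,513

Combined ownership shares = 12,670.
Pro-rata amounts: Ibarra 2,121/12,670 × $5,000 = 837.02; Kowalski 1,972/12,670 × $5,000 = 778.22; Petrov 4,742/12,670 × $5,000 = 1,871.35; Delacroix 3,835/12,670 × $5,000 = 1,513.42.
At nearest $1: Ibarra $837; Kowalski $778; Petrov $1,871; Delacroix $1,513. Sum = $4,999.
Difference $5,000 − $4,999 = +$1 applied to largest ownership shares (Petrov): Petrov becomes $1,872.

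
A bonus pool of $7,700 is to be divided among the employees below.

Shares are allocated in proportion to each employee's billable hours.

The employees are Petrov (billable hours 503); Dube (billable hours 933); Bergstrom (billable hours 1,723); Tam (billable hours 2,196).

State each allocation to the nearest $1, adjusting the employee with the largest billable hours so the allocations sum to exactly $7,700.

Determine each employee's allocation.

Petrov: $723 | Dube: $1,342 | Bergstrom: $2,478 | Tam: $3,157

Sum of billable hours: 5,355.
Unrounded shares: Petrov 503/5,355 × $7,700 = 723.27; Dube 933/5,355 × $7,700 = 1,341.57; Bergstrom 1,723/5,355 × $7,700 = 2,477.52; Tam 2,196/5,355 × $7,700 = 3,157.65.
At nearest $1: Petrov $723; Dube $1,342; Bergstrom $2,478; Tam $3,158. Sum = $7,701.
Difference $7,700 − $7,701 = −$1 applied to largest billable hours (Tam): Tam becomes $3,157.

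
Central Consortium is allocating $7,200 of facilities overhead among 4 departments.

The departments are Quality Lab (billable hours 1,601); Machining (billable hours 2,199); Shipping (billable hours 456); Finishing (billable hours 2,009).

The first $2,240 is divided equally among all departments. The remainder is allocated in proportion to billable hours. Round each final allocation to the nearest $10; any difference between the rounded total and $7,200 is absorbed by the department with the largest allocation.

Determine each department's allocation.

Equal tier: $2,240 ÷ 4 = $560 apiece.
Remainder $4,960 by billable hours (total 6,265): Quality Lab 1,267.51 → $1,270; Machining 1,740.95 → $1,740; Shipping 361.02 → $360; Finishing 1,590.53 → $1,590.
Totals: Quality Lab $560 + $1,270 = $1,830; Machining $560 + $1,740 = $2,300; Shipping $560 + $360 = $920; Finishing $560 + $1,590 = $2,150.

Quality Lab: $1,830; Machining: $2,300; Shipping: $920; Finishing: $2,150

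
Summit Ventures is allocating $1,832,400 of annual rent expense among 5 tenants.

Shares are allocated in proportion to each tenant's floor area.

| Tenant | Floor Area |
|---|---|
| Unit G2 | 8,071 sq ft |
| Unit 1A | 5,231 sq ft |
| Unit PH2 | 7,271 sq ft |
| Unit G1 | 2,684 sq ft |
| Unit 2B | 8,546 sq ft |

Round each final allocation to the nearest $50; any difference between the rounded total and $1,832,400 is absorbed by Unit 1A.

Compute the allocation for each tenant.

Unit G2: $465,050; Unit 1A: $301,350; Unit PH2: $418,950; Unit G1: $154,650; Unit 2B: $492,400

Sum of floor area: 31,803.
Proportional shares: Unit G2 8,071/31,803 × $1,832,400 = 465,028.47; Unit 1A 5,231/31,803 × $1,832,400 = 301,395.60; Unit PH2 7,271/31,803 × $1,832,400 = 418,934.70; Unit G1 2,684/31,803 × $1,832,400 = 154,644.58; Unit 2B 8,546/31,803 × $1,832,400 = 492,396.64.
After rounding ($50): Unit G2 $465,050; Unit 1A $301,400; Unit PH2 $418,950; Unit G1 $154,650; Unit 2B $492,400. Sum = $1,832,450.
Difference $1,832,400 − $1,832,450 = −$50 applied to Unit 1A: Unit 1A becomes $301,350.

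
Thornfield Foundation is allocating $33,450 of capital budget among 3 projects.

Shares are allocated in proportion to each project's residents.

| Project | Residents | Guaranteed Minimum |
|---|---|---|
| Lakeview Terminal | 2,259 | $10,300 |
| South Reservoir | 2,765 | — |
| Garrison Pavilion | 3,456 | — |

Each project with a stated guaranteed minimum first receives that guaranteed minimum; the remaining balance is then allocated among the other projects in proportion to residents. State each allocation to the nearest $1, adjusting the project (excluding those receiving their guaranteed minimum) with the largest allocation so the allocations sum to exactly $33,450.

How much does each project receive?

Guaranteed amounts: Lakeview Terminal $10,300. Remaining pool $23,150.
Remaining pool split over remaining residents 6,221: South Reservoir 10,289.30 → $10,289; Garrison Pavilion 12,860.70 → $12,861.

Lakeview Terminal: $10,300; South Reservoir: $10,289; Garrison Pavilion: $12,861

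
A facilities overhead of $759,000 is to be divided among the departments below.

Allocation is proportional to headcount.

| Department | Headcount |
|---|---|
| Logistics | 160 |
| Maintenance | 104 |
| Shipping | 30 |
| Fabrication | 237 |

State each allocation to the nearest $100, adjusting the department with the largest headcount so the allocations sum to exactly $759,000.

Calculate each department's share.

Logistics: $228,700; Maintenance: $148,700; Shipping: $42,900; Fabrication: $338,700

Headcount total: 531.
Raw shares: Logistics 160/531 × $759,000 = 228,700.56; Maintenance 104/531 × $759,000 = 148,655.37; Shipping 30/531 × $759,000 = 42,881.36; Fabrication 237/531 × $759,000 = 338,762.71.
At nearest $100: Logistics $228,700; Maintenance $148,700; Shipping $42,900; Fabrication $338,800. Sum = $759,100.
Difference $759,000 − $759,100 = −$100 applied to largest headcount (Fabrication): Fabrication becomes $338,700.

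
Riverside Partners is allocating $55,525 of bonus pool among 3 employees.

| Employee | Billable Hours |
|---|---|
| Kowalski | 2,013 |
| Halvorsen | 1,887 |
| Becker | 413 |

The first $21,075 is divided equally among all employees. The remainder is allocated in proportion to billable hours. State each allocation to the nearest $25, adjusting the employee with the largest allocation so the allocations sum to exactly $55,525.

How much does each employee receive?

Kowalski: $23,100 | Halvorsen: $22,100 | Becker: $10,325

$21,075 shared equally gives $7,025 per employee.
Remainder $34,450 by billable hours (total 4,313): Kowalski 16,078.80 → $16,075; Halvorsen 15,072.37 → $15,075; Becker 3,298.83 → $3,300.
Totals: Kowalski $7,025 + $16,075 = $23,100; Halvorsen $7,025 + $15,075 = $22,100; Becker $7,025 + $3,300 = $10,325.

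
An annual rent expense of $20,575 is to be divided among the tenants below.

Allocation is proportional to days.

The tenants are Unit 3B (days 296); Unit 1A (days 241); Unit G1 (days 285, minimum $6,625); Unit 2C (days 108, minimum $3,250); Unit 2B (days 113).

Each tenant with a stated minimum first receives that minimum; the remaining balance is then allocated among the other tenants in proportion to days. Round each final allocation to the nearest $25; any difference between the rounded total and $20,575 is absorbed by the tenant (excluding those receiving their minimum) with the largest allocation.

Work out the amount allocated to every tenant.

Unit 3B: $4,875 · Unit 1A: $3,975 · Unit G1: $6,625 · Unit 2C: $3,250 · Unit 2B: $1,850

Guaranteed amounts: Unit G1 $6,625; Unit 2C $3,250. Remaining pool $10,700.
Remaining pool split over remaining days 650: Unit 3B 4,872.62 → $4,875; Unit 1A 3,967.23 → $3,975; Unit 2B 1,860.15 → $1,850.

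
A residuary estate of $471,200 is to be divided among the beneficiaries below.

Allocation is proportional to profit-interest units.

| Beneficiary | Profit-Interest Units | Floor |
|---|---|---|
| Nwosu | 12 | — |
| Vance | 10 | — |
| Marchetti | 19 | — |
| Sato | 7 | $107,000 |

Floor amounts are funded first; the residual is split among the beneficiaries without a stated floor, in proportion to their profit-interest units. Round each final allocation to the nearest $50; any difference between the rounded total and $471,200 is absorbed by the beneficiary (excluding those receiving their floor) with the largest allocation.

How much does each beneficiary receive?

Nwosu: $106,600; Vance: $88,850; Marchetti: $168,750; Sato: $107,000

Minimums first: Sato $107,000. Residual $364,200.
Residual split over remaining profit-interest units 41: Nwosu 106,595.12 → $106,600; Vance 88,829.27 → $88,850; Marchetti 168,775.61 → $168,800.
Rounding difference −$50 applied to Marchetti → $168,750.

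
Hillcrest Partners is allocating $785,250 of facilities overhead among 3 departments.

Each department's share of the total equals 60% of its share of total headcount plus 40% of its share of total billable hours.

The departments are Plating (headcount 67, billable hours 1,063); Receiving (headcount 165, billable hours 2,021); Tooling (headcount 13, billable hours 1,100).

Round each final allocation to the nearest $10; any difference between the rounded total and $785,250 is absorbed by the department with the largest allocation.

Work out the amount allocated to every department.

Headcount total 245; billable hours total 4,184.
Composite weights (60% headcount + 40% billable hours): Plating 0.2657; Receiving 0.5973; Tooling 0.1370.
Pro-rata amounts: Plating 208,646.32; Receiving 469,025.01; Tooling 107,578.67.
At nearest $10: Plating $208,650; Receiving $469,030; Tooling $107,580. Sum = $785,260.
Difference $785,250 − $785,260 = −$10 applied to largest allocation (Receiving): Receiving becomes $469,020.

Plating: $208,650; Receiving: $469,020; Tooling: $107,580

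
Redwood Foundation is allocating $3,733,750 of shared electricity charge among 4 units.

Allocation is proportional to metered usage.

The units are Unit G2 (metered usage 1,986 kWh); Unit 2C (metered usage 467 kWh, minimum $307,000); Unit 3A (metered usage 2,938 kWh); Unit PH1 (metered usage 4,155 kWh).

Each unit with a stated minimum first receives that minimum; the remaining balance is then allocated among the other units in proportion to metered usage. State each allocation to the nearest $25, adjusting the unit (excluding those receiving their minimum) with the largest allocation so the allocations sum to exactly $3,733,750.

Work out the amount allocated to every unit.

Minimums first: Unit 2C $307,000. Residual $3,426,750.
Residual split over remaining metered usage 9,079: Unit G2 749,589.77 → $749,600; Unit 3A 1,108,909.74 → $1,108,900; Unit PH1 1,568,250.50 → $1,568,250.

Unit G2: $749,600; Unit 2C: $307,000; Unit 3A: $1,108,900; Unit PH1: $1,568,250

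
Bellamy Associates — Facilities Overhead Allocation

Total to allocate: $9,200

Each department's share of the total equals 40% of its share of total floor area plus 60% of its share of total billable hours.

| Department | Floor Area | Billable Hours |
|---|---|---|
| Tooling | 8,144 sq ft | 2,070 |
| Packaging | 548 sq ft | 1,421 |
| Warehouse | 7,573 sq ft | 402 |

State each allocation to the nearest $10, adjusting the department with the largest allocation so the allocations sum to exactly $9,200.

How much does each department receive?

Tooling: $4,780 · Packaging: $2,140 · Warehouse: $2,280

Totals — floor area 16,265, billable hours 3,893.
Combined weights (40% floor area + 60% billable hours): Tooling 0.5193; Packaging 0.2325; Warehouse 0.2482.
Raw shares: Tooling 4,777.72; Packaging 2,138.86; Warehouse 2,283.42.
At nearest $10: Tooling $4,780; Packaging $2,140; Warehouse $2,280. Sum = $9,200.
Sum already equals the total — no adjustment.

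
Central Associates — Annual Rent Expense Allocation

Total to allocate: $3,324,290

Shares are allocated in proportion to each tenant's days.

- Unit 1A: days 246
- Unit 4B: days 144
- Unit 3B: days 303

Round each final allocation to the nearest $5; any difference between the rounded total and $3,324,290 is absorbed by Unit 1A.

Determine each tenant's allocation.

Combined days = 693.
Pro-rata amounts: Unit 1A 246/693 × $3,324,290 = 1,180,051.00; Unit 4B 144/693 × $3,324,290 = 690,761.56; Unit 3B 303/693 × $3,324,290 = 1,453,477.45.
After rounding ($5): Unit 1A $1,180,050; Unit 4B $690,760; Unit 3B $1,453,475. Sum = $3,324,285.
Difference $3,324,290 − $3,324,285 = +$5 applied to Unit 1A: Unit 1A becomes $1,180,055.

Unit 1A: $1,180,055 · Unit 4B: $690,760 · Unit 3B: $1,453,475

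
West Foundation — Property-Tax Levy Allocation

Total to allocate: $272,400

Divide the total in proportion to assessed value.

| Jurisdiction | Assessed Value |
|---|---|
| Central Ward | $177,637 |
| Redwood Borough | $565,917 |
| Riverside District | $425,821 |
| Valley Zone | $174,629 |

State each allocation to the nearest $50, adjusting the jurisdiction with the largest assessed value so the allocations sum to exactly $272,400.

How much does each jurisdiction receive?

Assessed value total: 177,637 + 565,917 + 425,821 + 174,629 = 1,344,004.
Proportional shares: Central Ward 36,003.11; Redwood Borough 114,698.91; Riverside District 86,304.54; Valley Zone 35,393.45.
After rounding ($50): Central Ward $36,000; Redwood Borough $114,700; Riverside District $86,300; Valley Zone $35,400. Sum = $272,400.
No rounding difference to absorb.

Central Ward: $36,000 · Redwood Borough: $114,700 · Riverside District: $86,300 · Valley Zone: $35,400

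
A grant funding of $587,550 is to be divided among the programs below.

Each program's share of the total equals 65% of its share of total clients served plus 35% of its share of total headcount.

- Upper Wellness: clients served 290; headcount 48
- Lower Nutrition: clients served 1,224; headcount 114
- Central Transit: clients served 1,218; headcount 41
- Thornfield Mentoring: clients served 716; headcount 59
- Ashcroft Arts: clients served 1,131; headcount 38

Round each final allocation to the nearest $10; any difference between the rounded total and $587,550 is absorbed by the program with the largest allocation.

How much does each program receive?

Upper Wellness: $57,090; Lower Nutrition: $180,230; Central Transit: $129,690; Thornfield Mentoring: $100,160; Ashcroft Arts: $120,380

Clients served total 4,579; headcount total 300.
Composite weights (65% clients served + 35% headcount): Upper Wellness 0.0972; Lower Nutrition 0.3067; Central Transit 0.2207; Thornfield Mentoring 0.1705; Ashcroft Arts 0.2049.
Proportional shares: Upper Wellness 57,090.00; Lower Nutrition 180,230.80; Central Transit 129,690.70; Thornfield Mentoring 100,160.38; Ashcroft Arts 120,378.12.
At nearest $10: Upper Wellness $57,090; Lower Nutrition $180,230; Central Transit $129,690; Thornfield Mentoring $100,160; Ashcroft Arts $120,380. Sum = $587,550.
Rounded total matches; no reconciliation needed.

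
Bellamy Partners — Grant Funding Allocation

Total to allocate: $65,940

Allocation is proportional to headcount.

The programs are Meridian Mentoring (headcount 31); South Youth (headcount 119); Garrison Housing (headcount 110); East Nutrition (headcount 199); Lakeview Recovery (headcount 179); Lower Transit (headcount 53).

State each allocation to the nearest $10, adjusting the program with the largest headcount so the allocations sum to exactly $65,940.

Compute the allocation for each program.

Headcount total: 691.
Proportional shares: Meridian Mentoring 31/691 × $65,940 = 2,958.23; South Youth 119/691 × $65,940 = 11,355.80; Garrison Housing 110/691 × $65,940 = 10,496.96; East Nutrition 199/691 × $65,940 = 18,989.96; Lakeview Recovery 179/691 × $65,940 = 17,081.42; Lower Transit 53/691 × $65,940 = 5,057.63.
At nearest $10: Meridian Mentoring $2,960; South Youth $11,360; Garrison Housing $10,500; East Nutrition $18,990; Lakeview Recovery $17,080; Lower Transit $5,060. Sum = $65,950.
Difference $65,940 − $65,950 = −$10 applied to largest headcount (East Nutrition): East Nutrition becomes $18,980.

Meridian Mentoring: $2,960; South Youth: $11,360; Garrison Housing: $10,500; East Nutrition: $18,980; Lakeview Recovery: $17,080; Lower Transit: $5,060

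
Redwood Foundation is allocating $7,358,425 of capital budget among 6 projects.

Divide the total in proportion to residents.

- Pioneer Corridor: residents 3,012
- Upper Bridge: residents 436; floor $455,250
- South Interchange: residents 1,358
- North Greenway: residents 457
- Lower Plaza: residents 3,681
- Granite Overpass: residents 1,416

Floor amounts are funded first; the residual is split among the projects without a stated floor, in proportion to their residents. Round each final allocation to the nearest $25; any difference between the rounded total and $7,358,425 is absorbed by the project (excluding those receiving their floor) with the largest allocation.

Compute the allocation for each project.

Fund the minimums — Upper Bridge $455,250. Remaining pool $6,903,175.
Remaining pool split over remaining residents 9,924: Pioneer Corridor 2,095,159.52 → $2,095,150; South Interchange 944,630.36 → $944,625; North Greenway 317,891.07 → $317,900; Lower Plaza 2,560,518.66 → $2,560,525; Granite Overpass 984,975.39 → $984,975.

Pioneer Corridor: $2,095,150 | Upper Bridge: $455,250 | South Interchange: $944,625 | North Greenway: $317,900 | Lower Plaza: $2,560,525 | Granite Overpass: $984,975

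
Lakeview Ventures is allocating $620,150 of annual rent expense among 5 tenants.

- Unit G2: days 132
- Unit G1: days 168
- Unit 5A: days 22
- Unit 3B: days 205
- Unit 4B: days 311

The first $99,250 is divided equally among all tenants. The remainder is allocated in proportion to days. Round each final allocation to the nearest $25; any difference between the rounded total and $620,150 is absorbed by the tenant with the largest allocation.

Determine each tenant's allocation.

Equal tier: $99,250 ÷ 5 = $19,850 apiece.
Remainder $520,900 by days (total 838): Unit G2 82,051.07 → $82,050; Unit G1 104,428.64 → $104,425; Unit 5A 13,675.18 → $13,675; Unit 3B 127,427.80 → $127,425; Unit 4B 193,317.30 → $193,325.
Totals: Unit G2 $19,850 + $82,050 = $101,900; Unit G1 $19,850 + $104,425 = $124,275; Unit 5A $19,850 + $13,675 = $33,525; Unit 3B $19,850 + $127,425 = $147,275; Unit 4B $19,850 + $193,325 = $213,175.

Unit G2: $101,900 · Unit G1: $124,275 · Unit 5A: $33,525 · Unit 3B: $147,275 · Unit 4B: $213,175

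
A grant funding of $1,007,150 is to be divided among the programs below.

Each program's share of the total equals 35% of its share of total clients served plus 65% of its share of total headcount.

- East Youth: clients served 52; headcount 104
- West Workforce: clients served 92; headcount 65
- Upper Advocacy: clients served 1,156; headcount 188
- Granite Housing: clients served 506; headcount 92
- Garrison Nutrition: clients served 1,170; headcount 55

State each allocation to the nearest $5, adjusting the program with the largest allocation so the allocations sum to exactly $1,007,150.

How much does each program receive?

Clients served total 2,976; headcount total 504.
Blended shares (35% clients served + 65% headcount): East Youth 0.1402; West Workforce 0.0946; Upper Advocacy 0.3784; Granite Housing 0.1782; Garrison Nutrition 0.2085.
Raw shares: East Youth 141,245.31; West Workforce 95,326.00; Upper Advocacy 381,120.28; Granite Housing 179,434.05; Garrison Nutrition 210,024.36.
At nearest $5: East Youth $141,245; West Workforce $95,325; Upper Advocacy $381,120; Granite Housing $179,435; Garrison Nutrition $210,025. Sum = $1,007,150.
Sum already equals the total — no adjustment.

East Youth: $141,245 · West Workforce: $95,325 · Upper Advocacy: $381,120 · Granite Housing: $179,435 · Garrison Nutrition: $210,025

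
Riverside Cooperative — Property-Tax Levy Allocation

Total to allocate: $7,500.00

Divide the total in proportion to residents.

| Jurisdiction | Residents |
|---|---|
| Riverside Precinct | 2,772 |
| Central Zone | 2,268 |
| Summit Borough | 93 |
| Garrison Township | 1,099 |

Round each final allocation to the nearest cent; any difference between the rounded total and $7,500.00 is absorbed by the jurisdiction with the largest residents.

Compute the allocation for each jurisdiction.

Total residents = 2,772 + 2,268 + 93 + 1,099 = 6,232.
Pro-rata amounts: Riverside Precinct 3,336.0077; Central Zone 2,729.4608; Summit Borough 111.9223; Garrison Township 1,322.6091.
After rounding (cent): Riverside Precinct $3,336.01; Central Zone $2,729.46; Summit Borough $111.92; Garrison Township $1,322.61. Sum = $7,500.00.
Rounded total matches; no reconciliation needed.

Riverside Precinct: $3,336.01 | Central Zone: $2,729.46 | Summit Borough: $111.92 | Garrison Township: $1,322.61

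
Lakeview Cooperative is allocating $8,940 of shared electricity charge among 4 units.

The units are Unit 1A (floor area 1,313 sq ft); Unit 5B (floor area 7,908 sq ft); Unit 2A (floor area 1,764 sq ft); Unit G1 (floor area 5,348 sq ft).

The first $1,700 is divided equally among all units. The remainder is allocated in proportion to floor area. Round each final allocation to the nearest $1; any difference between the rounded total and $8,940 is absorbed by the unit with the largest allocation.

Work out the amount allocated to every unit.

Unit 1A: $1,007 | Unit 5B: $3,930 | Unit 2A: $1,207 | Unit G1: $2,796

First tranche $1,700 split equally: $425 each.
Remainder $7,240 by floor area (total 16,333): Unit 1A 582.02 → $582; Unit 5B 3,505.41 → $3,505; Unit 2A 781.94 → $782; Unit G1 2,370.63 → $2,371.
Totals: Unit 1A $425 + $582 = $1,007; Unit 5B $425 + $3,505 = $3,930; Unit 2A $425 + $782 = $1,207; Unit G1 $425 + $2,371 = $2,796.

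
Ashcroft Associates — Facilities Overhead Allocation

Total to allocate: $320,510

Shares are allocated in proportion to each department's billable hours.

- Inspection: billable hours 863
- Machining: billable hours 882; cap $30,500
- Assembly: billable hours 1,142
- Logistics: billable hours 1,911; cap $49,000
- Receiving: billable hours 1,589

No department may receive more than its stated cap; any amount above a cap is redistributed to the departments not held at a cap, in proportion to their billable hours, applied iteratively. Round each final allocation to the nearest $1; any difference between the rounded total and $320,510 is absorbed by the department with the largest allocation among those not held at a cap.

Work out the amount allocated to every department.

Total billable hours = 6,387.
Unconstrained shares: Inspection 43,306.74; Machining 44,260.19; Assembly 57,307.41; Logistics 95,897.07; Receiving 79,738.59.
Capped: Machining ($30,500), Logistics ($49,000); residual $241,010 reallocated over remaining billable hours 3,594.
Remaining shares: Inspection 57,871.91 → $57,872; Assembly 76,581.36 → $76,581; Receiving 106,556.73 → $106,557.

Inspection: $57,872; Machining: $30,500; Assembly: $76,581; Logistics: $49,000; Receiving: $106,557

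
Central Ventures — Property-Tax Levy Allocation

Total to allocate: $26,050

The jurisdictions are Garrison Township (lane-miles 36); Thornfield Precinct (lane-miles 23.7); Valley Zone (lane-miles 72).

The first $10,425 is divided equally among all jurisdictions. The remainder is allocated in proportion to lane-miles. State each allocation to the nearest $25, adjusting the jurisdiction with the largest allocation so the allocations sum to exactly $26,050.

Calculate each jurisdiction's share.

Garrison Township: $7,750 · Thornfield Precinct: $6,275 · Valley Zone: $12,025

Equal tier: $10,425 ÷ 3 = $3,475 apiece.
Remainder $15,625 by lane-miles (total 131.7): Garrison Township 4,271.07 → $4,275; Thornfield Precinct 2,811.79 → $2,800; Valley Zone 8,542.14 → $8,550.
Totals: Garrison Township $3,475 + $4,275 = $7,750; Thornfield Precinct $3,475 + $2,800 = $6,275; Valley Zone $3,475 + $8,550 = $12,025.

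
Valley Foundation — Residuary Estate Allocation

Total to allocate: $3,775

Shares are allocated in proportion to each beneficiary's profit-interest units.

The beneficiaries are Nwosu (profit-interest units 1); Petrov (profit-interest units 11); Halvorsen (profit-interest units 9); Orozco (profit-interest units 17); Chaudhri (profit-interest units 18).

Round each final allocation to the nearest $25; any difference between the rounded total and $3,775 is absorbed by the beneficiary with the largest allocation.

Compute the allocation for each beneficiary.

Combined profit-interest units = 56.
Pro-rata amounts: Nwosu 1/56 × $3,775 = 67.41; Petrov 11/56 × $3,775 = 741.52; Halvorsen 9/56 × $3,775 = 606.70; Orozco 17/56 × $3,775 = 1,145.98; Chaudhri 18/56 × $3,775 = 1,213.39.
At nearest $25: Nwosu $75; Petrov $750; Halvorsen $600; Orozco $1,150; Chaudhri $1,225. Sum = $3,800.
Difference $3,775 − $3,800 = −$25 applied to largest allocation (Chaudhri): Chaudhri becomes $1,200.

Nwosu: $75; Petrov: $750; Halvorsen: $600; Orozco: $1,150; Chaudhri: $1,200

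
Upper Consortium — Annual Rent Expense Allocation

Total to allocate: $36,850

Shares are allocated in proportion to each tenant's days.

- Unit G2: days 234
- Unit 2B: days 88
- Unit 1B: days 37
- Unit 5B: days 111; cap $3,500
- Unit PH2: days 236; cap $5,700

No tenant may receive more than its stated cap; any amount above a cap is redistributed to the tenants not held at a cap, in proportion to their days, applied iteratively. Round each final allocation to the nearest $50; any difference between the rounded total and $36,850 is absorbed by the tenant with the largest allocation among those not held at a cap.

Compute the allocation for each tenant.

Unit G2: $18,000 · Unit 2B: $6,800 · Unit 1B: $2,850 · Unit 5B: $3,500 · Unit PH2: $5,700

Sum of days: 706.
Unconstrained shares: Unit G2 12,213.74; Unit 2B 4,593.20; Unit 1B 1,931.23; Unit 5B 5,793.70; Unit PH2 12,318.13.
Held at cap: Unit 5B ($3,500), Unit PH2 ($5,700); remaining pool $27,650 reallocated over remaining days 359.
Shares after redistribution: Unit G2 18,022.56 → $18,000; Unit 2B 6,777.72 → $6,800; Unit 1B 2,849.72 → $2,850.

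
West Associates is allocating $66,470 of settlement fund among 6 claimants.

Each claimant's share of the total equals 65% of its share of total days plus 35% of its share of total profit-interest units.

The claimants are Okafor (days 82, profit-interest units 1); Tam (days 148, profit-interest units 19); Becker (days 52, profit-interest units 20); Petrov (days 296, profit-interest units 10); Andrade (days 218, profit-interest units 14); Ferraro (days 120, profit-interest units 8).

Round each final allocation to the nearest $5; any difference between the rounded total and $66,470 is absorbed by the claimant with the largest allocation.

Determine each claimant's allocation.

Totals — days 916, profit-interest units 72.
Composite weights (65% days + 35% profit-interest units): Okafor 0.0630; Tam 0.1974; Becker 0.1341; Petrov 0.2587; Andrade 0.2227; Ferraro 0.1240.
Proportional shares: Okafor 4,190.86; Tam 13,120.04; Becker 8,915.08; Petrov 17,192.78; Andrade 14,806.18; Ferraro 8,245.05.
Rounded to nearest $5: Okafor $4,190; Tam $13,120; Becker $8,915; Petrov $17,195; Andrade $14,805; Ferraro $8,245. Sum = $66,470.
Sum already equals the total — no adjustment.

Okafor: $4,190; Tam: $13,120; Becker: $8,915; Petrov: $17,195; Andrade: $14,805; Ferraro: $8,245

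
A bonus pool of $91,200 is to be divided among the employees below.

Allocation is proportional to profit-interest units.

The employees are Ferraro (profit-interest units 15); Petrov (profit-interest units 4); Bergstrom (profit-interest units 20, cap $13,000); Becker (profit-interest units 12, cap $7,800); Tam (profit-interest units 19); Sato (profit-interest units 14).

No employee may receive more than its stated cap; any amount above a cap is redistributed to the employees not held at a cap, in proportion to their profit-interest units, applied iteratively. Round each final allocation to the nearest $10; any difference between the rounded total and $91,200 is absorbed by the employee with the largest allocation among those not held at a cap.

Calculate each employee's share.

Combined profit-interest units = 84.
Unconstrained shares: Ferraro 16,285.71; Petrov 4,342.86; Bergstrom 21,714.29; Becker 13,028.57; Tam 20,628.57; Sato 15,200.00.
Capped: Bergstrom ($13,000), Becker ($7,800); residual $70,400 reallocated over remaining profit-interest units 52.
Shares after redistribution: Ferraro 20,307.69 → $20,310; Petrov 5,415.38 → $5,420; Tam 25,723.08 → $25,720; Sato 18,953.85 → $18,950.

Ferraro: $20,310; Petrov: $5,420; Bergstrom: $13,000; Becker: $7,800; Tam: $25,720; Sato: $18,950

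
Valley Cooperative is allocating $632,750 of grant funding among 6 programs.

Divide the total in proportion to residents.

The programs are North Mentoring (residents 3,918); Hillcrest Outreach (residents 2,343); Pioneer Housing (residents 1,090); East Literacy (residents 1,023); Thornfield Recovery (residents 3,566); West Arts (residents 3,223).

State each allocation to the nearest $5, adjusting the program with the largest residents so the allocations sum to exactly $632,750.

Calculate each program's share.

North Mentoring: $163,495 | Hillcrest Outreach: $97,775 | Pioneer Housing: $45,485 | East Literacy: $42,690 | Thornfield Recovery: $148,810 | West Arts: $134,495

Residents total: 15,163.
Proportional shares: North Mentoring 3,918/15,163 × $632,750 = 163,497.63; Hillcrest Outreach 2,343/15,163 × $632,750 = 97,773.08; Pioneer Housing 1,090/15,163 × $632,750 = 45,485.56; East Literacy 1,023/15,163 × $632,750 = 42,689.66; Thornfield Recovery 3,566/15,163 × $632,750 = 148,808.71; West Arts 3,223/15,163 × $632,750 = 134,495.37.
Rounded to nearest $5: North Mentoring $163,500; Hillcrest Outreach $97,775; Pioneer Housing $45,485; East Literacy $42,690; Thornfield Recovery $148,810; West Arts $134,495. Sum = $632,755.
Difference $632,750 − $632,755 = −$5 applied to largest residents (North Mentoring): North Mentoring becomes $163,495.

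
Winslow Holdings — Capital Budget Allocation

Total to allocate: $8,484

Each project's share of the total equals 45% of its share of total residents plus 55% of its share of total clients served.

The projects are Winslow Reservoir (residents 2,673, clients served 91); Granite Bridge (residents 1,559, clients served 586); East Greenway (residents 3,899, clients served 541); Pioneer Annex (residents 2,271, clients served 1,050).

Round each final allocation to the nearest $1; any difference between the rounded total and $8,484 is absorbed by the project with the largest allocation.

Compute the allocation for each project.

Winslow Reservoir: $1,168 | Granite Bridge: $1,778 | East Greenway: $2,544 | Pioneer Annex: $2,994

Residents total 10,402; clients served total 2,268.
Composite weights (45% residents + 55% clients served): Winslow Reservoir 0.1377; Granite Bridge 0.2096; East Greenway 0.2999; Pioneer Annex 0.3529.
Proportional shares: Winslow Reservoir 1,168.28; Granite Bridge 1,777.83; East Greenway 2,544.09; Pioneer Annex 2,993.79.
After rounding ($1): Winslow Reservoir $1,168; Granite Bridge $1,778; East Greenway $2,544; Pioneer Annex $2,994. Sum = $8,484.
Rounded total matches; no reconciliation needed.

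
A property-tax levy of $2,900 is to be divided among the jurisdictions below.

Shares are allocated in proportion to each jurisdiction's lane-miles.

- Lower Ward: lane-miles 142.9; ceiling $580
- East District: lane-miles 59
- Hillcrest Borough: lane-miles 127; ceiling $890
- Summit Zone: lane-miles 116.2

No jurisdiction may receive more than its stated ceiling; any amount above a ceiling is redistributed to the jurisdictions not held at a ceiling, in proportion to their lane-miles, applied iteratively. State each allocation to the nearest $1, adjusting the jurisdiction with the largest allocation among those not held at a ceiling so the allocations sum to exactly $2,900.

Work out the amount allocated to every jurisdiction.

Lower Ward: $580; East District: $482; Hillcrest Borough: $890; Summit Zone: $948

Total lane-miles = 445.1.
Unconstrained shares: Lower Ward 931.05; East District 384.41; Hillcrest Borough 827.45; Summit Zone 757.09.
Capped: Lower Ward ($580); remaining pool $2,320 reallocated over remaining lane-miles 302.2.
Capped: Hillcrest Borough ($890); remaining pool $1,430 reallocated over remaining lane-miles 175.2.
Shares after redistribution: East District 481.56 → $482; Summit Zone 948.44 → $948.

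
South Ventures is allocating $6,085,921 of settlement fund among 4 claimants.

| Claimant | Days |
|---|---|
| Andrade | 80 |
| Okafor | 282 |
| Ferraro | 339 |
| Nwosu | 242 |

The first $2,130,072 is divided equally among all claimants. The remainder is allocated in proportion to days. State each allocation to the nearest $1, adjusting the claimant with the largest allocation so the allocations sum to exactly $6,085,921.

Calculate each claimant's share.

Andrade: $868,115 | Okafor: $1,715,497 | Ferraro: $1,954,610 | Nwosu: $1,547,699

$2,130,072 shared equally gives $532,518 per claimant.
Remainder $3,955,849 by days (total 943): Andrade 335,596.95 → $335,597; Okafor 1,182,979.23 → $1,182,979; Ferraro 1,422,092.06 → $1,422,092; Nwosu 1,015,180.76 → $1,015,181.
Totals: Andrade $532,518 + $335,597 = $868,115; Okafor $532,518 + $1,182,979 = $1,715,497; Ferraro $532,518 + $1,422,092 = $1,954,610; Nwosu $532,518 + $1,015,181 = $1,547,699.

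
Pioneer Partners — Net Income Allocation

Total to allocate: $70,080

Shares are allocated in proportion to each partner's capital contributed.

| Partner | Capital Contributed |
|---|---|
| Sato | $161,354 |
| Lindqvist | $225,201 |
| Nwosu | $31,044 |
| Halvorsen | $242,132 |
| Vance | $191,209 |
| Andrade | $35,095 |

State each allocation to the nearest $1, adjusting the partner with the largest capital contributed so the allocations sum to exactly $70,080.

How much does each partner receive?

Total capital contributed = 886,035.
Raw shares: Sato 161,354/886,035 × $70,080 = 12,762.12; Lindqvist 225,201/886,035 × $70,080 = 17,812.03; Nwosu 31,044/886,035 × $70,080 = 2,455.39; Halvorsen 242,132/886,035 × $70,080 = 19,151.17; Vance 191,209/886,035 × $70,080 = 15,123.47; Andrade 35,095/886,035 × $70,080 = 2,775.80.
Rounded to nearest $1: Sato $12,762; Lindqvist $17,812; Nwosu $2,455; Halvorsen $19,151; Vance $15,123; Andrade $2,776. Sum = $70,079.
Difference $70,080 − $70,079 = +$1 applied to largest capital contributed (Halvorsen): Halvorsen becomes $19,152.

Sato: $12,762 | Lindqvist: $17,812 | Nwosu: $2,455 | Halvorsen: $19,152 | Vance: $15,123 | Andrade: $2,776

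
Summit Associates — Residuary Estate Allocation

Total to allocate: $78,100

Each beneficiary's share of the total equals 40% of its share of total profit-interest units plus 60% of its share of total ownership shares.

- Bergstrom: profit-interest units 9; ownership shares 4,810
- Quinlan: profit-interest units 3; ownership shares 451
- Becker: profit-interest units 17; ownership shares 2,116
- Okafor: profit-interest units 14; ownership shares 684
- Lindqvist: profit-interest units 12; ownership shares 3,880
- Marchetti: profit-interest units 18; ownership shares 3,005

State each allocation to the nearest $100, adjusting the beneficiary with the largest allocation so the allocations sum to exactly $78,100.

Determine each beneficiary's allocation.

Totals — profit-interest units 73, ownership shares 14,946.
Composite weights (40% profit-interest units + 60% ownership shares): Bergstrom 0.2424; Quinlan 0.0345; Becker 0.1781; Okafor 0.1042; Lindqvist 0.2215; Marchetti 0.2193.
Raw shares: Bergstrom 18,932.24; Quinlan 2,697.85; Becker 13,909.34; Okafor 8,135.77; Lindqvist 17,300.26; Marchetti 17,124.55.
Rounded to nearest $100: Bergstrom $18,900; Quinlan $2,700; Becker $13,900; Okafor $8,100; Lindqvist $17,300; Marchetti $17,100. Sum = $78,000.
Difference $78,100 − $78,000 = +$100 applied to largest allocation (Bergstrom): Bergstrom becomes $19,000.

Bergstrom: $19,000 | Quinlan: $2,700 | Becker: $13,900 | Okafor: $8,100 | Lindqvist: $17,300 | Marchetti: $17,100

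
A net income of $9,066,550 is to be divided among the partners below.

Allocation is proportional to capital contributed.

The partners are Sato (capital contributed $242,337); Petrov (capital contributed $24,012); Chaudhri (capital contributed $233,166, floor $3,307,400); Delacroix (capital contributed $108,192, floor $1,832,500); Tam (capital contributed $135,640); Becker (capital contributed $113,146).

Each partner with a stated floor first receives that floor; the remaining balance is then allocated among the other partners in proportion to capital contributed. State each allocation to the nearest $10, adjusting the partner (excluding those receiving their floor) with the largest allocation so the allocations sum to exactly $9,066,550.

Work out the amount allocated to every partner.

Minimums first: Chaudhri $3,307,400; Delacroix $1,832,500. Remaining pool $3,926,650.
Remaining pool split over remaining capital contributed 515,135: Sato 1,847,229.52 → $1,847,230; Petrov 183,033.03 → $183,030; Tam 1,033,924.71 → $1,033,920; Becker 862,462.73 → $862,460.
Rounding difference +$10 applied to Sato → $1,847,240.

Sato: $1,847,240 | Petrov: $183,030 | Chaudhri: $3,307,400 | Delacroix: $1,832,500 | Tam: $1,033,920 | Becker: $862,460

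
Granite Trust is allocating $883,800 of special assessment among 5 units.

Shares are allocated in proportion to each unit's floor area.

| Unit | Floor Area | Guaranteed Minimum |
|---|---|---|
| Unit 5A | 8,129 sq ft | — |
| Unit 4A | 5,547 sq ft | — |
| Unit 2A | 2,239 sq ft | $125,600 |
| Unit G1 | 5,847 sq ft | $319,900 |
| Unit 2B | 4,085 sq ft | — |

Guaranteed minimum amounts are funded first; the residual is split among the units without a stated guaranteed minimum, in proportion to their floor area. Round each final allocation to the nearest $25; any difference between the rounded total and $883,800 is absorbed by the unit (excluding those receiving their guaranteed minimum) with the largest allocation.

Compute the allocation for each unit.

Unit 5A: $200,625; Unit 4A: $136,875; Unit 2A: $125,600; Unit G1: $319,900; Unit 2B: $100,800

Guaranteed amounts: Unit 2A $125,600; Unit G1 $319,900. Balance $438,300.
Balance split over remaining floor area 17,761: Unit 5A 200,604.74 → $200,600; Unit 4A 136,887.01 → $136,875; Unit 2B 100,808.26 → $100,800.
Rounding difference +$25 applied to Unit 5A → $200,625.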